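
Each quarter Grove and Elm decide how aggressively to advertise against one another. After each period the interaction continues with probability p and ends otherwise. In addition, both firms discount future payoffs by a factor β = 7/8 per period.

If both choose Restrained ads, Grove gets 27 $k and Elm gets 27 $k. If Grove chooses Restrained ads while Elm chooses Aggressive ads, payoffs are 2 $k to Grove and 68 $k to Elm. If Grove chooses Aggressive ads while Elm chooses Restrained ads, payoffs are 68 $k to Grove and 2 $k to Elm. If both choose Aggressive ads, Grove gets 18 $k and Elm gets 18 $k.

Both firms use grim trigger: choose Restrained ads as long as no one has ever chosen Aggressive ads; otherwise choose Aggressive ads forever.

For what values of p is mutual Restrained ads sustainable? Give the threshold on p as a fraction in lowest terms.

164/175

With continuation probability p and discount β, the effective per-period discount factor is βp.
Grim-trigger IC: βp ≥ (68−27)/(68−18) = 41/50.
So p ≥ (41/50)/(7/8) = 164/175.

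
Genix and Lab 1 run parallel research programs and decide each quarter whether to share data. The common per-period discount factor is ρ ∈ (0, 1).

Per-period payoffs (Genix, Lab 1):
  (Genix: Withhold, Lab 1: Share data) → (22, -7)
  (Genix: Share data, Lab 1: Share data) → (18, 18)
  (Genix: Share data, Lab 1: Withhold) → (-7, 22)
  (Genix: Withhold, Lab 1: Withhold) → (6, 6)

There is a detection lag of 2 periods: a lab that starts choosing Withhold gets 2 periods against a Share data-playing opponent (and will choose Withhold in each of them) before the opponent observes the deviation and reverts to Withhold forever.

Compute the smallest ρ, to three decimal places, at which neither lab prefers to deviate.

0.500

The best deviation is to choose Withhold for all 2 undetected periods, earning 22 each, then 6 forever once detected.
Deviation value: 22(1−ρ^2)/(1−ρ) + 6ρ^2/(1−ρ); cooperation value: 18/(1−ρ).
IC: 18 ≥ 22(1−ρ^2) + 6ρ^2 = 22 − 16ρ^2.
So ρ^2 ≥ 4/16 = 1/4, giving ρ ≥ (1/4)^(1/2) ≈ 0.500.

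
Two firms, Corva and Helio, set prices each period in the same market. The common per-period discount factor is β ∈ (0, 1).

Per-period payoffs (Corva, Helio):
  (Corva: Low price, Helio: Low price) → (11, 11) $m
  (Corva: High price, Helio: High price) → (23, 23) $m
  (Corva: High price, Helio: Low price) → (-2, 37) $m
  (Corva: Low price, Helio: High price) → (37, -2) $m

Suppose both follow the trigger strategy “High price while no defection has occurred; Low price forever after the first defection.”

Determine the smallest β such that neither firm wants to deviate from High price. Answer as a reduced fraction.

One-period gain from deviating is 37 − 23 = 14. The loss is 23 − 11 = 12 in every subsequent period, with present value 12·β/(1−β).
Deviation is unprofitable when 12·β/(1−β) ≥ 14, i.e. β/(1−β) ≥ 7/6.
Equivalently β ≥ 14/(14+12) = 7/13.

7/13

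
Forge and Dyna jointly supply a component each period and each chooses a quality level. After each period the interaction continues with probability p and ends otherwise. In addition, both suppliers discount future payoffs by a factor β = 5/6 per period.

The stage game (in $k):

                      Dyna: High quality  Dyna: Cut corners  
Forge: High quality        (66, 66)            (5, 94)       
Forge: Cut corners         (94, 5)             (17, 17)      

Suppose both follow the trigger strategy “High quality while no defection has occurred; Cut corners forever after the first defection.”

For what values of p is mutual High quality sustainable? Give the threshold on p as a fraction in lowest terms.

24/55

Expected continuation weight on next period's payoff is β·p = 5/6·p, which plays the role of the discount factor.
Cooperation requires 5/6·p ≥ (94−66)/(94−17) = 4/11, hence p ≥ 24/55.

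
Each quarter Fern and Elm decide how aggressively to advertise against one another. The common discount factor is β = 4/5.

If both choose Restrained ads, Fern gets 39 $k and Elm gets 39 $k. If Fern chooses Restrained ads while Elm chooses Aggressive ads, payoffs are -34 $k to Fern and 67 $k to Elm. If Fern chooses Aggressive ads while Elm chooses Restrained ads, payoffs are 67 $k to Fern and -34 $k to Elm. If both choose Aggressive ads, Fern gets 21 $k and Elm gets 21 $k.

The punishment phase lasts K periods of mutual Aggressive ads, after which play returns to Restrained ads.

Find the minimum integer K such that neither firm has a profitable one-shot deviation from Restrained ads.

Need Σ_{k=1}^{K} β^k ≥ (67−39)/(39−21) = 1.5556 at β = 4/5.
At K = 2 the sum is 1.4400 < 1.5556; at K = 3 it is 1.9520 ≥ 1.5556.
So the minimum punishment length is K = 3.

3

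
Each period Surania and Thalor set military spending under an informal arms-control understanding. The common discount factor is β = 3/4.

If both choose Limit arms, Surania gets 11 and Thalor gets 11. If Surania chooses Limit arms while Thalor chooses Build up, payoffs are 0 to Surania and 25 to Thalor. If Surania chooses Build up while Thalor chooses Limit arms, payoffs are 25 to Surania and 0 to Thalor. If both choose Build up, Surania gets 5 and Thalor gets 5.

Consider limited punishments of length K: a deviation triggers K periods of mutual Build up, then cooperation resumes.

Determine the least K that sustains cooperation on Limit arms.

IC: β(1−β^K)/(1−β) ≥ (25−11)/(11−5) = 7/3.
With β = 3/4: need 1 − β^K ≥ 7/3·(1−3/4)/(3/4), i.e. β^K ≤ 0.2222.
Since (3/4)^5 = 0.2373 and (3/4)^6 = 0.1780, the smallest such K is 6.

6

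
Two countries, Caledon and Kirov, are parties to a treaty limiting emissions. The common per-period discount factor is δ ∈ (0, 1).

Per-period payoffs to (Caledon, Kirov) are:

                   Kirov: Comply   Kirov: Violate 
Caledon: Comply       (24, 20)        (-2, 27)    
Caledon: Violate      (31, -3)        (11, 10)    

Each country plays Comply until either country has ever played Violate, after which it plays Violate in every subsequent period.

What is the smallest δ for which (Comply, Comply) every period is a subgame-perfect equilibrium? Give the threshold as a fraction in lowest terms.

For Caledon: deviation gain 31−24 = 7, per-period punishment loss 24−11 = 13. IC gives δ ≥ 7/20.
For Kirov: gain 7, loss 10 per period, so δ ≥ 7/17.
The tighter constraint is Kirov's, so cooperation needs δ ≥ 7/17.

7/17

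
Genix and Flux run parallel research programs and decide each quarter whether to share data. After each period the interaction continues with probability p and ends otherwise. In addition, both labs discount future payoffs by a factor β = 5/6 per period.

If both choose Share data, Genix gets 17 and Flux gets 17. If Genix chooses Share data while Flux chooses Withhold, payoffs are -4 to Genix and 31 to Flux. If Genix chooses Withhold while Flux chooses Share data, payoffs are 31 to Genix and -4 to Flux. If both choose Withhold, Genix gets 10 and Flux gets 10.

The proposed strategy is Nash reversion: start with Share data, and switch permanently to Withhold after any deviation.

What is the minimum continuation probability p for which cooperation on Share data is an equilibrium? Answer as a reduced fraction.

Expected continuation weight on next period's payoff is β·p = 5/6·p, which plays the role of the discount factor.
Cooperation requires 5/6·p ≥ (31−17)/(31−10) = 2/3, hence p ≥ 4/5.

4/5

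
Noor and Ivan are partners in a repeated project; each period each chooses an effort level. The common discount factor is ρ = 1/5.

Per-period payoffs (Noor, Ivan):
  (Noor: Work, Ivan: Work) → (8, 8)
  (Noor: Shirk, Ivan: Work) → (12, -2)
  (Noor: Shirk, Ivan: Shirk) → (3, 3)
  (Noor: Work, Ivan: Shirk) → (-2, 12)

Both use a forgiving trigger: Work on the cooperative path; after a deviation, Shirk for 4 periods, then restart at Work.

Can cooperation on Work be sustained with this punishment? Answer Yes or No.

Comparing payoff streams over the 5 periods until play realigns: cooperate → 8(1+ρ+…+ρ^4); deviate → 12 + 3(ρ+…+ρ^4).
Cooperation is sustained iff (8−3)(ρ+…+ρ^4) ≥ 12−8.
ρ+…+ρ^4 = 1/5·(1−(1/5)^4)/(1−1/5) = 0.2496, and (12−8)/(8−3) = 0.8000.
0.2496 < 0.8000, so cooperation is not sustainable.

No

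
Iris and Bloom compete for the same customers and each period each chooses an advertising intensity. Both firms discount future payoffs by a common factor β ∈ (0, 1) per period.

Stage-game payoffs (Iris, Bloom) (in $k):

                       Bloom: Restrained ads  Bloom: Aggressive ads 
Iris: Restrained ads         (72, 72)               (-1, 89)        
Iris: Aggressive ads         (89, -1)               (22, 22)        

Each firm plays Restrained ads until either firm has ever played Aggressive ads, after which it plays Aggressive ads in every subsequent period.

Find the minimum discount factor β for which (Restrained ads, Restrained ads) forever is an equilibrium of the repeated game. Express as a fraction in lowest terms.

17/67

Cooperation forever yields 72 each period: 72/(1−β).
Deviating yields 89 once, then 22 forever: 89 + 22β/(1−β).
No profitable deviation requires 72/(1−β) ≥ 89 + 22β/(1−β).
Multiplying by (1−β): 72 ≥ 89(1−β) + 22β = 89 − 67β.
So 67β ≥ 17, i.e. β ≥ 17/67.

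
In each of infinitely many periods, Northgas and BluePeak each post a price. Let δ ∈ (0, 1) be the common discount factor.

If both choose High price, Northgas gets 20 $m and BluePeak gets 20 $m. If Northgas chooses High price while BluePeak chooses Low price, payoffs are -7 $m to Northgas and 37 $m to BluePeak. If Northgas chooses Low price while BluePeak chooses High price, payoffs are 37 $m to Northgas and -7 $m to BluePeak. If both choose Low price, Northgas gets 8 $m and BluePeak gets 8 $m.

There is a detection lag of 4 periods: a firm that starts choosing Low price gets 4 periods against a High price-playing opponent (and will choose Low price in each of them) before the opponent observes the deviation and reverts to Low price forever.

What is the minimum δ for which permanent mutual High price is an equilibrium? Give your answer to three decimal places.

The best deviation is to choose Low price for all 4 undetected periods, earning 37 each, then 8 forever once detected.
Deviation value: 37(1−δ^4)/(1−δ) + 8δ^4/(1−δ); cooperation value: 20/(1−δ).
IC: 20 ≥ 37(1−δ^4) + 8δ^4 = 37 − 29δ^4.
So δ^4 ≥ 17/29, giving δ ≥ (17/29)^(1/4) ≈ 0.875.

0.875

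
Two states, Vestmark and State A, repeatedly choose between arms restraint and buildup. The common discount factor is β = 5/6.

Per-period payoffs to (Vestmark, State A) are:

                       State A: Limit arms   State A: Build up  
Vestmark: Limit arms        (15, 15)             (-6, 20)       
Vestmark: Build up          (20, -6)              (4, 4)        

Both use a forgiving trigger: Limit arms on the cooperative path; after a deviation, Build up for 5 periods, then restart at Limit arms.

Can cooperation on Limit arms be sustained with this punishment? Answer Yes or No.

A one-shot deviation gives 20 now, then 4 for 5 periods, then back to 15.
Gain from deviating: (20−15) today; loss: (15−4) in each of the next 5 periods.
No-deviation condition: (15−4)(β+…+β^5) ≥ 20−15, i.e. β+…+β^5 ≥ 5/11.
At β = 5/6: β+…+β^5 = 2.9906 ≥ 0.4545.
So cooperation is sustainable.

Yes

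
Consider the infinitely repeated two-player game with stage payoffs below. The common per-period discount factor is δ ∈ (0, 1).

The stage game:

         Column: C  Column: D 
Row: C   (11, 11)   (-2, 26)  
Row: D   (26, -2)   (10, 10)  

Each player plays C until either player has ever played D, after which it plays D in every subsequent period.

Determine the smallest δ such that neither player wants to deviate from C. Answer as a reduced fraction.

Under grim trigger the critical discount factor is (T−C)/(T−P) with T = 26, C = 11, P = 10.
δ* = (26−11)/(26−10) = 15/16.

15/16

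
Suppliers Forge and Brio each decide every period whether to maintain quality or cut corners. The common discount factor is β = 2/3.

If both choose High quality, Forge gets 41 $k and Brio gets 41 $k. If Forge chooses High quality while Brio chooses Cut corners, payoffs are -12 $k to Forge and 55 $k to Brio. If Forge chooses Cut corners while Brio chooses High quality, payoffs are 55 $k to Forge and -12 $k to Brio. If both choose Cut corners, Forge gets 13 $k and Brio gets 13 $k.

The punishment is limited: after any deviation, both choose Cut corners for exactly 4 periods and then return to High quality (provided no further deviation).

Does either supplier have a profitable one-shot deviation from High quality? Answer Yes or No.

A one-shot deviation gives 55 now, then 13 for 4 periods, then back to 41.
Gain from deviating: (55−41) today; loss: (41−13) in each of the next 4 periods.
No-deviation condition: (41−13)(β+…+β^4) ≥ 55−41, i.e. β+…+β^4 ≥ 1/2.
At β = 2/3: β+…+β^4 = 1.6049 ≥ 0.5000.
So cooperation is sustainable.

No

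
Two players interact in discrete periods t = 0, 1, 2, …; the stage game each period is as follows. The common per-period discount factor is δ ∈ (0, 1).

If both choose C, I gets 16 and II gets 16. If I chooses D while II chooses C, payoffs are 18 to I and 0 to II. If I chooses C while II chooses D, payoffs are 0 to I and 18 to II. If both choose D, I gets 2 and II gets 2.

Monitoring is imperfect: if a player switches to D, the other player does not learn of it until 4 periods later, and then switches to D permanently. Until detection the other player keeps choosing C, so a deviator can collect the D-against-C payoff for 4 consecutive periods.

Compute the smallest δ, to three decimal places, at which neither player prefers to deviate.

0.595

The best deviation is to choose D for all 4 undetected periods, earning 18 each, then 2 forever once detected.
Deviation value: 18(1−δ^4)/(1−δ) + 2δ^4/(1−δ); cooperation value: 16/(1−δ).
IC: 16 ≥ 18(1−δ^4) + 2δ^4 = 18 − 16δ^4.
So δ^4 ≥ 2/16 = 1/8, giving δ ≥ (1/8)^(1/4) ≈ 0.595.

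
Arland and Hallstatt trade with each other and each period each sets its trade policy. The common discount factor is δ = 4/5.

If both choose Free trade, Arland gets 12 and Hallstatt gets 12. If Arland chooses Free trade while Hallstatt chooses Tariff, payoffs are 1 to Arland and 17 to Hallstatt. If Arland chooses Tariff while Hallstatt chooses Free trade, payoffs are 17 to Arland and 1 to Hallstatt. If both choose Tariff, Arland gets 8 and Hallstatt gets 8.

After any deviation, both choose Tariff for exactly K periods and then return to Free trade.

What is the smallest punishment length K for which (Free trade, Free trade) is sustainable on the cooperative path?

2

Need Σ_{k=1}^{K} δ^k ≥ (17−12)/(12−8) = 1.2500 at δ = 4/5.
At K = 1 the sum is 0.8000 < 1.2500; at K = 2 it is 1.4400 ≥ 1.2500.
So the minimum punishment length is K = 2.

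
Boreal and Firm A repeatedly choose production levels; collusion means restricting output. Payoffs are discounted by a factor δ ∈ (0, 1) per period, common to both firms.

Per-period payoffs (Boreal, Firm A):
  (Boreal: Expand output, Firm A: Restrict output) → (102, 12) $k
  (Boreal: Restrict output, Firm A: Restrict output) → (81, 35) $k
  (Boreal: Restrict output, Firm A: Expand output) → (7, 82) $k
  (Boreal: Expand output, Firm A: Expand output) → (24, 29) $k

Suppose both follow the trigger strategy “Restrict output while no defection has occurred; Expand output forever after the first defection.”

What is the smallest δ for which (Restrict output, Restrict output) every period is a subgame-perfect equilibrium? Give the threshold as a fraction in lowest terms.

47/53

Boreal's threshold: (102−81)/(102−24) = 7/26.
Firm A's threshold: (82−35)/(82−29) = 47/53.
7/26 < 47/53, so Firm A binds and δ* = 47/53.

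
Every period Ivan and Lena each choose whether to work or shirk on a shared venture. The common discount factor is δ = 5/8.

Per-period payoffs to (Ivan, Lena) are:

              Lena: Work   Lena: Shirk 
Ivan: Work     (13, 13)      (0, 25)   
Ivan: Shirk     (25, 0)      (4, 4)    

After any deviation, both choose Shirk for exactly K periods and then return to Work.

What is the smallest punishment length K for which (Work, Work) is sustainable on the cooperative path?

4

Need Σ_{k=1}^{K} δ^k ≥ (25−13)/(13−4) = 1.3333 at δ = 5/8.
At K = 3 the sum is 1.2598 < 1.3333; at K = 4 it is 1.4124 ≥ 1.3333.
So the minimum punishment length is K = 4.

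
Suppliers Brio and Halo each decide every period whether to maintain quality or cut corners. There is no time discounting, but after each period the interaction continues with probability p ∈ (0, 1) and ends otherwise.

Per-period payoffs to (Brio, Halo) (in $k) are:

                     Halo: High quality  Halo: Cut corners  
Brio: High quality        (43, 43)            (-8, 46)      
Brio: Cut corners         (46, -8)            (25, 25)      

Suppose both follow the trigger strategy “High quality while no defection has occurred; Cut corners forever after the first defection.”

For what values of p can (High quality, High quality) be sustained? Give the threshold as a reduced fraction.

1/7

With no time discounting, the continuation probability p plays the role of the discount factor.
Grim-trigger IC: 43/(1−p) ≥ 46 + 25p/(1−p) ⇒ p ≥ (46−43)/(46−25) = 1/7.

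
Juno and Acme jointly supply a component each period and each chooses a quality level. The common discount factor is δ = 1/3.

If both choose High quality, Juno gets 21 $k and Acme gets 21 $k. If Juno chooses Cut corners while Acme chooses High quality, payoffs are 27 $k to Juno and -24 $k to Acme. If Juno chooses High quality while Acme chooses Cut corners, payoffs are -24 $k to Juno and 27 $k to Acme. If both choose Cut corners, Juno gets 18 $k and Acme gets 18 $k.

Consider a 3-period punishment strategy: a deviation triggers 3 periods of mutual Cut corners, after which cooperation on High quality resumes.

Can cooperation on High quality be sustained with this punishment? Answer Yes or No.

No

A one-shot deviation gives 27 now, then 18 for 3 periods, then back to 21.
Gain from deviating: (27−21) today; loss: (21−18) in each of the next 3 periods.
No-deviation condition: (21−18)(δ+…+δ^3) ≥ 27−21, i.e. δ+…+δ^3 ≥ 2.
At δ = 1/3: δ+…+δ^3 = 0.4815 < 2.0000.
So cooperation is not sustainable.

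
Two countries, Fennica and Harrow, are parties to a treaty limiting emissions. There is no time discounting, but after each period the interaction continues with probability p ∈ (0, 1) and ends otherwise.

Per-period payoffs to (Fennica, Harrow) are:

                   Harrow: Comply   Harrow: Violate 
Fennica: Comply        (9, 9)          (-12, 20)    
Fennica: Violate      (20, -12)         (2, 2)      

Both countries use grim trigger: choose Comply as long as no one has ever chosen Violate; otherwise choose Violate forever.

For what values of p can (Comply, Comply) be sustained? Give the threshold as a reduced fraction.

11/18

With no time discounting, the continuation probability p plays the role of the discount factor.
Grim-trigger IC: 9/(1−p) ≥ 20 + 2p/(1−p) ⇒ p ≥ (20−9)/(20−2) = 11/18.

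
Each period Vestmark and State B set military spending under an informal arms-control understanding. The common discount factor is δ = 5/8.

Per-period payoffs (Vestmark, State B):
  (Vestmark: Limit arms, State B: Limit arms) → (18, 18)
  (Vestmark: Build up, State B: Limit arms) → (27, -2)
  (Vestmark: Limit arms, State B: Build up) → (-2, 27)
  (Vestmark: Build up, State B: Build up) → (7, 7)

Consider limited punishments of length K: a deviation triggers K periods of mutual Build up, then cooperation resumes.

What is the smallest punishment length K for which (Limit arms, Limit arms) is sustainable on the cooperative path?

2

Need Σ_{k=1}^{K} δ^k ≥ (27−18)/(18−7) = 0.8182 at δ = 5/8.
At K = 1 the sum is 0.6250 < 0.8182; at K = 2 it is 1.0156 ≥ 0.8182.
So the minimum punishment length is K = 2.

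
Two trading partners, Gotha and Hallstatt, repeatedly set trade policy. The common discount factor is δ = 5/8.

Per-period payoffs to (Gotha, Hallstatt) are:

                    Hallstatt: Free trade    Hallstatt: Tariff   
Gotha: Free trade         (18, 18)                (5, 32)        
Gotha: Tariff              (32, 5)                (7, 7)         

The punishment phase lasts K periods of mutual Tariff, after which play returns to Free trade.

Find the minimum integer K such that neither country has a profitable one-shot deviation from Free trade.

Need Σ_{k=1}^{K} δ^k ≥ (32−18)/(18−7) = 1.2727 at δ = 5/8.
At K = 3 the sum is 1.2598 < 1.2727; at K = 4 it is 1.4124 ≥ 1.2727.
So the minimum punishment length is K = 4.

4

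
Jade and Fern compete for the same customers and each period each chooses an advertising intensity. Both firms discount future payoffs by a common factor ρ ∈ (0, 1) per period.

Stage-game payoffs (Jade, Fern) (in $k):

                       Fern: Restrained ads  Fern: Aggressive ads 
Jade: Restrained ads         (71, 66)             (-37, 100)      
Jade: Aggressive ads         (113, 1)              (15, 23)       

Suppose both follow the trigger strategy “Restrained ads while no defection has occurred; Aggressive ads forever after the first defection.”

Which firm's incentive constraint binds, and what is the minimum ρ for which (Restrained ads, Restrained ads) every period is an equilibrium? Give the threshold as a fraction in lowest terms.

Fern; ρ ≥ 34/77

For Jade: deviation gain 113−71 = 42, per-period punishment loss 71−15 = 56. IC gives ρ ≥ 42/98 = 3/7.
For Fern: gain 34, loss 43 per period, so ρ ≥ 34/77.
The tighter constraint is Fern's, so cooperation needs ρ ≥ 34/77.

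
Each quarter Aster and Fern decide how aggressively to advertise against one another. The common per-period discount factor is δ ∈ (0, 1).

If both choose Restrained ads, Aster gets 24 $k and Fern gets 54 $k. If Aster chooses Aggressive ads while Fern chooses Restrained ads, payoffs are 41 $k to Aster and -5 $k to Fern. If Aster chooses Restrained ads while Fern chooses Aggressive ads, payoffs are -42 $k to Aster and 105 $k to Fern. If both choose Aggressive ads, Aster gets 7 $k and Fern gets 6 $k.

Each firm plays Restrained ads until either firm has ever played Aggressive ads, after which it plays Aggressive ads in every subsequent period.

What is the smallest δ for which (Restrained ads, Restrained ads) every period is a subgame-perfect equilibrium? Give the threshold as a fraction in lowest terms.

17/33

Aster: cooperation gives 24 each period; deviation gives 41 once then 7 forever.
  24/(1−δ) ≥ 41 + 7δ/(1−δ) ⇒ δ ≥ 17/34 = 1/2.
Fern: cooperation gives 54 each period; deviation gives 105 once then 6 forever.
  δ ≥ 51/99 = 17/33.
Both must hold, so the binding constraint is Fern's: δ ≥ 17/33.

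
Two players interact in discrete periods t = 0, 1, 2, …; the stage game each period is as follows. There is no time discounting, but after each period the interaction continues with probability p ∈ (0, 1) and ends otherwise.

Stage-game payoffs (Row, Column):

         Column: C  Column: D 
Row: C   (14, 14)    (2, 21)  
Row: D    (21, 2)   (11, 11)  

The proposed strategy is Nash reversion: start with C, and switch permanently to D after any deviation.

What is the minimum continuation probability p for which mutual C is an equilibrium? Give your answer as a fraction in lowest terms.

With no time discounting, the continuation probability p plays the role of the discount factor.
Grim-trigger IC: 14/(1−p) ≥ 21 + 11p/(1−p) ⇒ p ≥ (21−14)/(21−11) = 7/10.

7/10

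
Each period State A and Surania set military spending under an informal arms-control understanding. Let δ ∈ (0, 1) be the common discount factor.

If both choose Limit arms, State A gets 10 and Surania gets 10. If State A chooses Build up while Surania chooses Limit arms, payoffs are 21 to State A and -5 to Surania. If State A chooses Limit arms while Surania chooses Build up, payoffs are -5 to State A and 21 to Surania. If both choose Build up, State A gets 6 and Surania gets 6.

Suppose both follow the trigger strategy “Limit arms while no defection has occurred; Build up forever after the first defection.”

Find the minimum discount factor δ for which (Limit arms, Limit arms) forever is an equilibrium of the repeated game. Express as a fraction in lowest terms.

11/15

Cooperation forever yields 10 each period: 10/(1−δ).
Deviating yields 21 once, then 6 forever: 21 + 6δ/(1−δ).
No profitable deviation requires 10/(1−δ) ≥ 21 + 6δ/(1−δ).
Multiplying by (1−δ): 10 ≥ 21(1−δ) + 6δ = 21 − 15δ.
So 15δ ≥ 11, i.e. δ ≥ 11/15.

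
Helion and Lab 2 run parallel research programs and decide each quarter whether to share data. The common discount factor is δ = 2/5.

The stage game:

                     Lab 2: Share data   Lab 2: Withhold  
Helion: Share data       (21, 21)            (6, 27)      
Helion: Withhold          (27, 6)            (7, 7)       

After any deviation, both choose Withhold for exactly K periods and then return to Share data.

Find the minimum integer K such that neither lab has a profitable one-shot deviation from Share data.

2

IC: δ(1−δ^K)/(1−δ) ≥ (27−21)/(21−7) = 3/7.
With δ = 2/5: need 1 − δ^K ≥ 3/7·(1−2/5)/(2/5), i.e. δ^K ≤ 0.3571.
Since (2/5)^1 = 0.4000 and (2/5)^2 = 0.1600, the smallest such K is 2.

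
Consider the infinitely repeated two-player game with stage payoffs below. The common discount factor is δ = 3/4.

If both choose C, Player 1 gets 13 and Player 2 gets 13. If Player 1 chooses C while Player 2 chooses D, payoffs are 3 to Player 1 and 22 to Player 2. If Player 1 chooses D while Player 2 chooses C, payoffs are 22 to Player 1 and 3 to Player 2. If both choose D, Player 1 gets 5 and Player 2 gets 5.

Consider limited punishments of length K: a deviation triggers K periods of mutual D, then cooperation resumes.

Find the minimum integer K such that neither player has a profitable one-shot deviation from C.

IC: δ(1−δ^K)/(1−δ) ≥ (22−13)/(13−5) = 9/8.
With δ = 3/4: need 1 − δ^K ≥ 9/8·(1−3/4)/(3/4), i.e. δ^K ≤ 0.6250.
Since (3/4)^1 = 0.7500 and (3/4)^2 = 0.5625, the smallest such K is 2.

2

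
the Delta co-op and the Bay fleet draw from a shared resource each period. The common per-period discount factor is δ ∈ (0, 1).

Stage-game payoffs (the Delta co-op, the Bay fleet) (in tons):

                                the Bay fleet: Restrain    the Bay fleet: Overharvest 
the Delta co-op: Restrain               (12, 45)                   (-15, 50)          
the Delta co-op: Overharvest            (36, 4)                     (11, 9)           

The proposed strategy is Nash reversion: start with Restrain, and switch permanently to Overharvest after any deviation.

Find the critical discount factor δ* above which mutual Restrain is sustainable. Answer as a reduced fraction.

the Delta co-op: cooperation gives 12 each period; deviation gives 36 once then 11 forever.
  12/(1−δ) ≥ 36 + 11δ/(1−δ) ⇒ δ ≥ 24/25.
the Bay fleet: cooperation gives 45 each period; deviation gives 50 once then 9 forever.
  δ ≥ 5/41.
Both must hold, so the binding constraint is the Delta co-op's: δ ≥ 24/25.

24/25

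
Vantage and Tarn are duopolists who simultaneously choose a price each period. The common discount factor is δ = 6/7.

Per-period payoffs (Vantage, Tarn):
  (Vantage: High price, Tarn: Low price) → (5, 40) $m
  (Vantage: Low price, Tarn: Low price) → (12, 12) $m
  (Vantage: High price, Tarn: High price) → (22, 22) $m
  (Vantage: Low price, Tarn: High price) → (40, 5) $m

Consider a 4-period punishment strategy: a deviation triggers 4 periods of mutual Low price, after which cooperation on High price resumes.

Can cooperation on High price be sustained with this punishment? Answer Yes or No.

Yes

IC: δ+…+δ^4 ≥ (40−22)/(22−12) = 9/5.
At δ = 6/7: partial sum = 2.7613 ≥ 1.8000. Cooperation sustainable.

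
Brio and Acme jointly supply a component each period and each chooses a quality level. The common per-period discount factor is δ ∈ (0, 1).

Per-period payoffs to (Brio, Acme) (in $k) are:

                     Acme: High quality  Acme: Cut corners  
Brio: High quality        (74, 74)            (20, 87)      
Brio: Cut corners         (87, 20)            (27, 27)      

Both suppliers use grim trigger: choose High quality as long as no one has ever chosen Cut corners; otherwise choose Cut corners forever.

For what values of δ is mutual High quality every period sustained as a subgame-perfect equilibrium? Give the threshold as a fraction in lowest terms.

One-period gain from deviating is 87 − 74 = 13. The loss is 74 − 27 = 47 in every subsequent period, with present value 47·δ/(1−δ).
Deviation is unprofitable when 47·δ/(1−δ) ≥ 13, i.e. δ/(1−δ) ≥ 13/47.
Equivalently δ ≥ 13/(13+47) = 13/60.

13/60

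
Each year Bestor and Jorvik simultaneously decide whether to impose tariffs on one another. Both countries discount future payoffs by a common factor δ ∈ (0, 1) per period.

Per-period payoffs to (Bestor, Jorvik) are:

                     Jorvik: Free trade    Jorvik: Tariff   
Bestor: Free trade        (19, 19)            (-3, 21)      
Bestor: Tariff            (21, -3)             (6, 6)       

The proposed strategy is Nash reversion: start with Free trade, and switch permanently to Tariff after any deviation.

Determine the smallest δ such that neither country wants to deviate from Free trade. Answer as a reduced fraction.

One-period gain from deviating is 21 − 19 = 2. The loss is 19 − 6 = 13 in every subsequent period, with present value 13·δ/(1−δ).
Deviation is unprofitable when 13·δ/(1−δ) ≥ 2, i.e. δ/(1−δ) ≥ 2/13.
Equivalently δ ≥ 2/(2+13) = 2/15.

2/15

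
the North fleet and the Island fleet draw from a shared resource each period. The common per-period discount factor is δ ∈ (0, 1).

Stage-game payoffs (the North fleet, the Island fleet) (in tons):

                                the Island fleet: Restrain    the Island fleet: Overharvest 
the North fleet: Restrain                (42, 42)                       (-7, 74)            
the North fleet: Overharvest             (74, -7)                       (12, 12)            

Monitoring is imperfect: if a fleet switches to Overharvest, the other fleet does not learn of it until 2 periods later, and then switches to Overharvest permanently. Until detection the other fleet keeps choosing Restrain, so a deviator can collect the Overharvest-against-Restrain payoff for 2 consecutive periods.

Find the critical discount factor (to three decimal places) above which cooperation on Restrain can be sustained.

A deviator earns 74 for 2 periods, then 12 forever; cooperating earns 42 forever. Multiplying the IC by (1−δ):
42 ≥ 74(1−δ^2) + 12δ^2, so 62·δ^2 ≥ 32 and δ^2 ≥ 16/31.
δ ≥ (16/31)^(1/2) ≈ 0.718.

0.718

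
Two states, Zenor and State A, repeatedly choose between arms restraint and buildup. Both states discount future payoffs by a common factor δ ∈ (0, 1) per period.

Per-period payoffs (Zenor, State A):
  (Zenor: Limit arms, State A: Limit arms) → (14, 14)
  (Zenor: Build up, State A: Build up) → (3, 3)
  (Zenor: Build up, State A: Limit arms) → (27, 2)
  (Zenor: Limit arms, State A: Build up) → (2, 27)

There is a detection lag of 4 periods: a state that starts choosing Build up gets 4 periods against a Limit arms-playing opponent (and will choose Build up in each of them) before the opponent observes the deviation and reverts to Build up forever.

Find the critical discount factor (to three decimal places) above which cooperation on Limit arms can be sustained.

0.858

The best deviation is to choose Build up for all 4 undetected periods, earning 27 each, then 3 forever once detected.
Deviation value: 27(1−δ^4)/(1−δ) + 3δ^4/(1−δ); cooperation value: 14/(1−δ).
IC: 14 ≥ 27(1−δ^4) + 3δ^4 = 27 − 24δ^4.
So δ^4 ≥ 13/24, giving δ ≥ (13/24)^(1/4) ≈ 0.858.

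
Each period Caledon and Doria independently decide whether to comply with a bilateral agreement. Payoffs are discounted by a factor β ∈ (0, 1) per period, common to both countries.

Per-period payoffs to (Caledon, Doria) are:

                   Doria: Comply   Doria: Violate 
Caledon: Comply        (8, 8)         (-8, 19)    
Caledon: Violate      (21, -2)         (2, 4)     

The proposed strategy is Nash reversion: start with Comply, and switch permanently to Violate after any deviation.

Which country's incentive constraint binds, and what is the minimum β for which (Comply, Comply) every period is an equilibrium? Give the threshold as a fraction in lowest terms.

Caledon's threshold: (21−8)/(21−2) = 13/19.
Doria's threshold: (19−8)/(19−4) = 11/15.
13/19 < 11/15, so Doria binds and β* = 11/15.

Doria; β ≥ 11/15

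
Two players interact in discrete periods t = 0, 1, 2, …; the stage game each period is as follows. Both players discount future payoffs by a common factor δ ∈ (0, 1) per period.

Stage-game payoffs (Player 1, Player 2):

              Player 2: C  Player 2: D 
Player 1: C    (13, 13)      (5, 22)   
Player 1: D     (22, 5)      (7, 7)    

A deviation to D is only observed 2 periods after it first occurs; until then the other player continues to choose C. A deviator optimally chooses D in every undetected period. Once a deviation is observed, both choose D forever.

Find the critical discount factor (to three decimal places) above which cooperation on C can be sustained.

Deviating for the 2 undetected periods gains 22−13 = 9 per period over cooperation, then loses 13−7 = 6 per period forever once punishment starts.
Gain: 9(1 + δ + … + δ^1); loss: 6·δ^2/(1−δ).
No profitable deviation ⇔ 9(1−δ^2) ≤ 6·δ^2, i.e. δ^2 ≥ 9/(9+6) = 3/5.
Hence δ ≥ (3/5)^(1/2) ≈ 0.775.

0.775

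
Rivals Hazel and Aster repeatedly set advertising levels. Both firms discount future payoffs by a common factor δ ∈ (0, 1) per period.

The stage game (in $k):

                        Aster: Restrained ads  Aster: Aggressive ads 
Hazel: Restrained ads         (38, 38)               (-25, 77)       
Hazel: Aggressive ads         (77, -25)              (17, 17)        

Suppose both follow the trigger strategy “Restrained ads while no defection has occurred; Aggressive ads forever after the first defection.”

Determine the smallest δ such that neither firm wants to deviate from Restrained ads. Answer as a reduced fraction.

13/20

Cooperation forever yields 38 each period: 38/(1−δ).
Deviating yields 77 once, then 17 forever: 77 + 17δ/(1−δ).
No profitable deviation requires 38/(1−δ) ≥ 77 + 17δ/(1−δ).
Multiplying by (1−δ): 38 ≥ 77(1−δ) + 17δ = 77 − 60δ.
So 60δ ≥ 39, i.e. δ ≥ 39/60 = 13/20.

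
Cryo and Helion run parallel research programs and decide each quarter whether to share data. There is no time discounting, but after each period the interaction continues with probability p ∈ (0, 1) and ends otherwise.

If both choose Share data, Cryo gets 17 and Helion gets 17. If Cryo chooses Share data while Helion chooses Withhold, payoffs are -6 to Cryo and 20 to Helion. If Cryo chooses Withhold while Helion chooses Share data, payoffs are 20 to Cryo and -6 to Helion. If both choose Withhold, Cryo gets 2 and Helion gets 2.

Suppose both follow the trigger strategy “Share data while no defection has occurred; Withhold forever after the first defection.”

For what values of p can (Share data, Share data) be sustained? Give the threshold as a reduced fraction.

1/6

With no time discounting, the continuation probability p plays the role of the discount factor.
Grim-trigger IC: 17/(1−p) ≥ 20 + 2p/(1−p) ⇒ p ≥ (20−17)/(20−2) = 1/6.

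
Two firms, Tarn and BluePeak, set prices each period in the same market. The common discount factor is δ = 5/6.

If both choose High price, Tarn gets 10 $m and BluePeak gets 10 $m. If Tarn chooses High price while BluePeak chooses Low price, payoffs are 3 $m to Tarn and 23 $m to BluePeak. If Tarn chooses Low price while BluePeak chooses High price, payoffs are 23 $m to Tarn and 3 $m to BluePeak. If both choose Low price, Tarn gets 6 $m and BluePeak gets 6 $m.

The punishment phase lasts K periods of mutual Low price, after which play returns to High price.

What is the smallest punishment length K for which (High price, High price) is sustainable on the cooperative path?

6

Need Σ_{k=1}^{K} δ^k ≥ (23−10)/(10−6) = 3.2500 at δ = 5/6.
At K = 5 the sum is 2.9906 < 3.2500; at K = 6 it is 3.3255 ≥ 3.2500.
So the minimum punishment length is K = 6.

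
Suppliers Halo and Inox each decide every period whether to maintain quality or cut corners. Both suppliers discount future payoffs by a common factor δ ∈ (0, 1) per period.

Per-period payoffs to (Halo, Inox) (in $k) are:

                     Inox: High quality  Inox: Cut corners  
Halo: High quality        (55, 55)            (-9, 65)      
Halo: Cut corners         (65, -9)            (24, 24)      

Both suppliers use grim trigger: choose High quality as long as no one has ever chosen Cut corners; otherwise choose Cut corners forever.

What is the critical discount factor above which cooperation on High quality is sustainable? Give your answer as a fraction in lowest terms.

10/41

55/(1−δ) ≥ 65 + 24δ/(1−δ)
55 ≥ 65 − 41δ
δ ≥ 10/41.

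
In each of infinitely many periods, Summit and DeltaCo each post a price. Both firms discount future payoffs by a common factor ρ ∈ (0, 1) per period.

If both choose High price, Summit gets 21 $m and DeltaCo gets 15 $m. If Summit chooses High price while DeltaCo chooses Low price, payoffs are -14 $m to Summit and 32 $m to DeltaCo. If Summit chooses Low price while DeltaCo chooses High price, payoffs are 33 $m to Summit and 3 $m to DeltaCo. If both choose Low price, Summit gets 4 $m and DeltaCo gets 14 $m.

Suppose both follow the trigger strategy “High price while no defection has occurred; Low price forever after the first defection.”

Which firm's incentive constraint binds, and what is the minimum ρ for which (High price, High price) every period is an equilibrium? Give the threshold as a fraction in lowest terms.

DeltaCo; ρ ≥ 17/18

For Summit: deviation gain 33−21 = 12, per-period punishment loss 21−4 = 17. IC gives ρ ≥ 12/29.
For DeltaCo: gain 17, loss 1 per period, so ρ ≥ 17/18.
The tighter constraint is DeltaCo's, so cooperation needs ρ ≥ 17/18.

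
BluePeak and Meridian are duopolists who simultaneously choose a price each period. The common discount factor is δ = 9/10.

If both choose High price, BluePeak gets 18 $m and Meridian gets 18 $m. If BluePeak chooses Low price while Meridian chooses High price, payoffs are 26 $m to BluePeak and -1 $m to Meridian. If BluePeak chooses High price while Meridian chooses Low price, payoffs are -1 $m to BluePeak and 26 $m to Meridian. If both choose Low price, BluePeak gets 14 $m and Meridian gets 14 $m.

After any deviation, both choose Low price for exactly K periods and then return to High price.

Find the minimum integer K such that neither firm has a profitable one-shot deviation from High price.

No profitable deviation requires (18−14)(δ+…+δ^K) ≥ 26−18, i.e. δ+…+δ^K ≥ 2 ≈ 2.0000.
With δ = 9/10, the partial sums are K=1: 0.9000, K=2: 1.7100, K=3: 2.4390.
K = 3 is the first length at which the sum reaches 2.0000.

3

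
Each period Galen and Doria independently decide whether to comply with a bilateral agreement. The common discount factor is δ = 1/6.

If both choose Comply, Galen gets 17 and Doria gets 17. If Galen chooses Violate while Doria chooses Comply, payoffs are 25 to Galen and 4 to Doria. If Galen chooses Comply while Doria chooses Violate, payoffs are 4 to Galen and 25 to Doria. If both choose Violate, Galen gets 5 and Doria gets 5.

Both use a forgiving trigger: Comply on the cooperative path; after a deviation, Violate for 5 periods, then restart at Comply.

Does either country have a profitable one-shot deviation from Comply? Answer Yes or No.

Yes

IC: δ+…+δ^5 ≥ (25−17)/(17−5) = 2/3.
At δ = 1/6: partial sum = 0.2000 < 0.6667. Cooperation not sustainable.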